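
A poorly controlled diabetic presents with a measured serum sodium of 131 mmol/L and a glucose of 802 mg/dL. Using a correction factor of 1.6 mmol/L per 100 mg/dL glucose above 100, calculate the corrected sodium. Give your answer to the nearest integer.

Corrected Na = measured Na + 1.6 · (glucose − 100)/100
= 131 + 1.6 · (802 − 100)/100
= 131 + 11.2
= 142.2 mmol/L

142 mmol/L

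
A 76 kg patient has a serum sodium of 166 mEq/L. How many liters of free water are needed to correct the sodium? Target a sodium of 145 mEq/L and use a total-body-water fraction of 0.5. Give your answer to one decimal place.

TBW = 0.5 · 76 = 38 L
Free water deficit = TBW · (Na/145 − 1)
= 38 · (166/145 − 1)
= 38 · 0.1448
= 5.5 L

5.5 L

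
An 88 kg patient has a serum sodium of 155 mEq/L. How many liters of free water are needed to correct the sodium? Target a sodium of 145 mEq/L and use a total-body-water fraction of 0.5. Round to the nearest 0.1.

3.0 L

TBW = 0.5 · 88 = 44 L
Free water deficit = TBW · (Na/145 − 1)
= 44 · (155/145 − 1)
= 44 · 0.069
= 3.04 L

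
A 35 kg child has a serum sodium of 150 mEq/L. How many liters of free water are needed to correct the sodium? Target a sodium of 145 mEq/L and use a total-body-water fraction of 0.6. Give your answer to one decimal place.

0.7 L

TBW = 0.6 · 35 = 21 L
Free water deficit = TBW · (Na/145 − 1)
= 21 · (150/145 − 1)
= 21 · 0.0345
= 0.72 L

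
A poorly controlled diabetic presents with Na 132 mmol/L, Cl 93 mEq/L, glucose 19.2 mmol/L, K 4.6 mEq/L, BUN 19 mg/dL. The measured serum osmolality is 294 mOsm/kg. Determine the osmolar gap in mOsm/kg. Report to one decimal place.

Calculated osmolality = 2·Na + glucose + BUN/2.8
= 2·132 + 19.2 + 19/2.8
= 264 + 19.20 + 6.79
= 289.99 mOsm/kg ≈ 290.0 mOsm/kg
Osmolar gap = measured − calculated = 294 − 290.0 = 4.0 mOsm/kg

4.0 mOsm/kg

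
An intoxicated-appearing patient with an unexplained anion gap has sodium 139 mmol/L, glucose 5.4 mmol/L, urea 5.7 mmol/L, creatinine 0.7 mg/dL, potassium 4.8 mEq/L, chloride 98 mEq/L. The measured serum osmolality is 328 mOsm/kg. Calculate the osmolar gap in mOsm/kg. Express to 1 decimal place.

38.9 mOsm/kg

Calculated osmolality = 2·Na + glucose + urea
= 2·139 + 5.4 + 5.7
= 278 + 5.40 + 5.70
= 289.1 mOsm/kg ≈ 289.1 mOsm/kg
Osmolar gap = measured − calculated = 328 − 289.1 = 38.9 mOsm/kg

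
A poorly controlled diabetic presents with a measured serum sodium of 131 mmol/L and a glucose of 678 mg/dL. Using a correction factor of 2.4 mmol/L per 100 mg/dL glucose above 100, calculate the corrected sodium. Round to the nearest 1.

Corrected Na = measured Na + 2.4 · (glucose − 100)/100
= 131 + 2.4 · (678 − 100)/100
= 131 + 13.9
= 144.9 mmol/L

145 mmol/L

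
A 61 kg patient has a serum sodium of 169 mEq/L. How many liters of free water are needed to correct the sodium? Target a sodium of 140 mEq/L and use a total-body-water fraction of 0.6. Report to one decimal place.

TBW = 0.6 · 61 = 36.6 L
Free water deficit = TBW · (Na/140 − 1)
= 36.6 · (169/140 − 1)
= 36.6 · 0.2071
= 7.58 L

7.6 L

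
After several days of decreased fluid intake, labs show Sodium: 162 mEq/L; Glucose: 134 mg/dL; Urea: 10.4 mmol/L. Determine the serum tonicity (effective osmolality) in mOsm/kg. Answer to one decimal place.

Effective osmolality excludes urea (freely permeant across cell membranes):
2·Na + glucose/18
= 2·162 + 134/18
= 324 + 7.44
= 331.44 mOsm/kg

331.4 mOsm/kg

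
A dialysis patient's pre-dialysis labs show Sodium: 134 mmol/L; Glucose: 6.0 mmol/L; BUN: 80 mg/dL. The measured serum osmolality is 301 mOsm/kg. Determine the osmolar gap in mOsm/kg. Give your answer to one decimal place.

-1.6 mOsm/kg

Calculated osmolality = 2·Na + glucose + BUN/2.8
= 2·134 + 6 + 80/2.8
= 268 + 6 + 28.57
= 302.57 mOsm/kg ≈ 302.6 mOsm/kg
Osmolar gap = measured − calculated = 301 − 302.6 = -1.6 mOsm/kg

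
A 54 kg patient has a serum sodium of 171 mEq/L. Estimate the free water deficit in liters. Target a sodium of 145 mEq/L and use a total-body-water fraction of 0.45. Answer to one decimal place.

4.4 L

TBW = 0.45 · 54 = 24.3 L
Free water deficit = TBW · (Na/145 − 1)
= 24.3 · (171/145 − 1)
= 24.3 · 0.1793
= 4.36 L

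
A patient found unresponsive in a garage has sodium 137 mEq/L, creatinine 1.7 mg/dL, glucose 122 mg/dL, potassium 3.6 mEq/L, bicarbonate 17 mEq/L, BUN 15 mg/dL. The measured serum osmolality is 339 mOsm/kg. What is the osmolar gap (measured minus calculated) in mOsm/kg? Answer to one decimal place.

52.9 mOsm/kg

Calculated osmolality = 2·Na + glucose/18 + BUN/2.8
= 2·137 + 122/18 + 15/2.8
= 274 + 6.78 + 5.36
= 286.14 mOsm/kg ≈ 286.1 mOsm/kg
Osmolar gap = measured − calculated = 339 − 286.1 = 52.9 mOsm/kg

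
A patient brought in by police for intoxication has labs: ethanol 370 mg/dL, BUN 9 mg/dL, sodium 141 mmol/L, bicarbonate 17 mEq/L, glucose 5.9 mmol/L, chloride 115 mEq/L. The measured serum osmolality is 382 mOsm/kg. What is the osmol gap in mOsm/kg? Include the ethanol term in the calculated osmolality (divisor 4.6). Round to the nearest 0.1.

10.5 mOsm/kg

Calculated osmolality = 2·Na + glucose + BUN/2.8 + ethanol/4.6
= 2·141 + 5.9 + 9/2.8 + 370/4.6
= 282 + 5.90 + 3.21 + 80.43
= 371.54 mOsm/kg ≈ 371.5 mOsm/kg
Osmolar gap = measured − calculated = 382 − 371.5 = 10.5 mOsm/kg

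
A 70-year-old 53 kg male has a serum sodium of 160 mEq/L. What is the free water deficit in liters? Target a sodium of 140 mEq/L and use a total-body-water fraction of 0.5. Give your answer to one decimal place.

TBW = 0.5 · 53 = 26.5 L
Free water deficit = TBW · (Na/140 − 1)
= 26.5 · (160/140 − 1)
= 26.5 · 0.1429
= 3.79 L

3.8 L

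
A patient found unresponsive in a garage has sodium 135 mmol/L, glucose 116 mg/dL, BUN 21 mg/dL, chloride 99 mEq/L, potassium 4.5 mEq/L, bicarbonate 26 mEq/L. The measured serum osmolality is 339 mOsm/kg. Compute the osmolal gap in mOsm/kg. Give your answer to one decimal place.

Calculated osmolality = 2·Na + glucose/18 + BUN/2.8
= 2·135 + 116/18 + 21/2.8
= 270 + 6.44 + 7.50
= 283.94 mOsm/kg ≈ 283.9 mOsm/kg
Osmolar gap = measured − calculated = 339 − 283.9 = 55.1 mOsm/kg

55.1 mOsm/kg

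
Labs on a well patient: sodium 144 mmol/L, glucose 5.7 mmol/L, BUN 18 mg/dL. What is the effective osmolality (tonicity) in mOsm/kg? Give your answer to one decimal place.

293.7 mOsm/kg

Effective osmolality excludes urea (freely permeant across cell membranes):
2·Na + glucose
= 2·144 + 5.7
= 288 + 5.7
= 293.7 mOsm/kg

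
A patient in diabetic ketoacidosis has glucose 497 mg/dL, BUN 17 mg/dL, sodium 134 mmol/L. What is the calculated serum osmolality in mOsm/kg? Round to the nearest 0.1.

Calculated osmolality = 2·Na + glucose/18 + BUN/2.8
= 2·134 + 497/18 + 17/2.8
= 268 + 27.61 + 6.07
= 301.68 mOsm/kg

301.7 mOsm/kg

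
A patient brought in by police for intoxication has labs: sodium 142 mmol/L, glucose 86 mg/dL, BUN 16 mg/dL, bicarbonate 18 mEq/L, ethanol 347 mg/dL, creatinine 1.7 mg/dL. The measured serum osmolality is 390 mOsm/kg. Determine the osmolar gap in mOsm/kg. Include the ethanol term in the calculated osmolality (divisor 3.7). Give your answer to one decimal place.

1.7 mOsm/kg

Calculated osmolality = 2·Na + glucose/18 + BUN/2.8 + ethanol/3.7
= 2·142 + 86/18 + 16/2.8 + 347/3.7
= 284 + 4.78 + 5.71 + 93.78
= 388.27 mOsm/kg ≈ 388.3 mOsm/kg
Osmolar gap = measured − calculated = 390 − 388.3 = 1.7 mOsm/kg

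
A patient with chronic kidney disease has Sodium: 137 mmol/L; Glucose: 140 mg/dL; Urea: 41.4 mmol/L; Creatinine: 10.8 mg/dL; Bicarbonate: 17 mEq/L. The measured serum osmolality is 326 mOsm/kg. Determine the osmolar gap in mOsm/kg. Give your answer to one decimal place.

Calculated osmolality = 2·Na + glucose/18 + urea
= 2·137 + 140/18 + 41.4
= 274 + 7.78 + 41.40
= 323.18 mOsm/kg ≈ 323.2 mOsm/kg
Osmolar gap = measured − calculated = 326 − 323.2 = 2.8 mOsm/kg

2.8 mOsm/kg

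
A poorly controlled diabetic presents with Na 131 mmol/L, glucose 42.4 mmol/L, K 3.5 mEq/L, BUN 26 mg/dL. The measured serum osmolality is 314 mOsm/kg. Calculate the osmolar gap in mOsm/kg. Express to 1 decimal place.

Calculated osmolality = 2·Na + glucose + BUN/2.8
= 2·131 + 42.4 + 26/2.8
= 262 + 42.40 + 9.29
= 313.69 mOsm/kg ≈ 313.7 mOsm/kg
Osmolar gap = measured − calculated = 314 − 313.7 = 0.3 mOsm/kg

0.3 mOsm/kg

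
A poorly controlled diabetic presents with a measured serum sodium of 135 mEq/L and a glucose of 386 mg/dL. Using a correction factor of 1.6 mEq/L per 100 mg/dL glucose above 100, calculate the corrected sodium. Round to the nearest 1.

140 mEq/L

Corrected Na = measured Na + 1.6 · (glucose − 100)/100
= 135 + 1.6 · (386 − 100)/100
= 135 + 4.6
= 139.6 mEq/L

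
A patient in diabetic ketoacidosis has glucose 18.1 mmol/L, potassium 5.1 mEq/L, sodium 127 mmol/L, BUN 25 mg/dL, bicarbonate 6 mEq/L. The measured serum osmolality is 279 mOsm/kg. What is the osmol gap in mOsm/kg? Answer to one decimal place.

-2.0 mOsm/kg

Calculated osmolality = 2·Na + glucose + BUN/2.8
= 2·127 + 18.1 + 25/2.8
= 254 + 18.10 + 8.93
= 281.03 mOsm/kg ≈ 281.0 mOsm/kg
Osmolar gap = measured − calculated = 279 − 281.0 = -2.0 mOsm/kg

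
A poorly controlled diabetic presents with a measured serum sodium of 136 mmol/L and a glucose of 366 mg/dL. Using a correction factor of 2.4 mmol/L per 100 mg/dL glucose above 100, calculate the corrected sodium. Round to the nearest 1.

Corrected Na = measured Na + 2.4 · (glucose − 100)/100
= 136 + 2.4 · (366 − 100)/100
= 136 + 6.4
= 142.4 mmol/L

142 mmol/L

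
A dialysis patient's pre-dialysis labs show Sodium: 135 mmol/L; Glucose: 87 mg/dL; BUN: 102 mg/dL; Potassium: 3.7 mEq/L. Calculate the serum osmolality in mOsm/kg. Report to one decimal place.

Calculated osmolality = 2·Na + glucose/18 + BUN/2.8
= 2·135 + 87/18 + 102/2.8
= 270 + 4.83 + 36.43
= 311.26 mOsm/kg

311.3 mOsm/kg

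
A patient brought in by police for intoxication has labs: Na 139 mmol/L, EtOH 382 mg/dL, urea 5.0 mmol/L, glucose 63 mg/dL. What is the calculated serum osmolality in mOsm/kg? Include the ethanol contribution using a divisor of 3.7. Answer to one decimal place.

389.7 mOsm/kg

Calculated osmolality = 2·Na + glucose/18 + urea + ethanol/3.7
= 2·139 + 63/18 + 5 + 382/3.7
= 278 + 3.50 + 5 + 103.24
= 389.74 mOsm/kg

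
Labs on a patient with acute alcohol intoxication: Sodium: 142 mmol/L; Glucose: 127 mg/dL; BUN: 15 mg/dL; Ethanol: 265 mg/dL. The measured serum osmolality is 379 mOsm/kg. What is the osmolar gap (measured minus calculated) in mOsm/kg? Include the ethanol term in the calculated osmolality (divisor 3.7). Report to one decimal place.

Calculated osmolality = 2·Na + glucose/18 + BUN/2.8 + ethanol/3.7
= 2·142 + 127/18 + 15/2.8 + 265/3.7
= 284 + 7.06 + 5.36 + 71.62
= 368.04 mOsm/kg ≈ 368.0 mOsm/kg
Osmolar gap = measured − calculated = 379 − 368.0 = 11.0 mOsm/kg

11.0 mOsm/kg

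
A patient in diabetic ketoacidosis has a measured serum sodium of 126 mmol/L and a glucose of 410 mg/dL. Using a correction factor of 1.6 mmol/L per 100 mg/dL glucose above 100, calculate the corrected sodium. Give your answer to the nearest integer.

131 mmol/L

Corrected Na = measured Na + 1.6 · (glucose − 100)/100
= 126 + 1.6 · (410 − 100)/100
= 126 + 5
= 131 mmol/L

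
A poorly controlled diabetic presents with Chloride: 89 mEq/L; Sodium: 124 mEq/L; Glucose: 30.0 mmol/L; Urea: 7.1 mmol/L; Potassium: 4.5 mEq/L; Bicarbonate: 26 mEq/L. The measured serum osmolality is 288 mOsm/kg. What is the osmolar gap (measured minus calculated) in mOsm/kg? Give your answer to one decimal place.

2.9 mOsm/kg

Calculated osmolality = 2·Na + glucose + urea
= 2·124 + 30 + 7.1
= 248 + 30 + 7.10
= 285.1 mOsm/kg ≈ 285.1 mOsm/kg
Osmolar gap = measured − calculated = 288 − 285.1 = 2.9 mOsm/kg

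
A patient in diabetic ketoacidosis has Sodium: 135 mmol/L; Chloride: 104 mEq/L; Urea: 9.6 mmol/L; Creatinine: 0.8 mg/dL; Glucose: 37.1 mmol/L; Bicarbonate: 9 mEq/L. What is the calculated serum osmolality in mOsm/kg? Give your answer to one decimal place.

Calculated osmolality = 2·Na + glucose + urea
= 2·135 + 37.1 + 9.6
= 270 + 37.10 + 9.60
= 316.7 mOsm/kg

316.7 mOsm/kg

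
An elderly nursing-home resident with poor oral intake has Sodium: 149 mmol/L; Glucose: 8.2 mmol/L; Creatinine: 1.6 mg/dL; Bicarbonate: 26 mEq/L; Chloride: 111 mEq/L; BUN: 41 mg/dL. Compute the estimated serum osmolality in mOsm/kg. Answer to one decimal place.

Calculated osmolality = 2·Na + glucose + BUN/2.8
= 2·149 + 8.2 + 41/2.8
= 298 + 8.20 + 14.64
= 320.84 mOsm/kg

320.8 mOsm/kg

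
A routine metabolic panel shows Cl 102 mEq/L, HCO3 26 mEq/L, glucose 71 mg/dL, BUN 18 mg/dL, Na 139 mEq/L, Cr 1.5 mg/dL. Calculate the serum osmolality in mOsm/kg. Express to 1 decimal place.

Calculated osmolality = 2·Na + glucose/18 + BUN/2.8
= 2·139 + 71/18 + 18/2.8
= 278 + 3.94 + 6.43
= 288.37 mOsm/kg

288.4 mOsm/kg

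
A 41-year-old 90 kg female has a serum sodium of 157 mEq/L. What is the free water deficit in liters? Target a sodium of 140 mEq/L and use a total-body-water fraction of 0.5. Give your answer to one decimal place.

TBW = 0.5 · 90 = 45 L
Free water deficit = TBW · (Na/140 − 1)
= 45 · (157/140 − 1)
= 45 · 0.1214
= 5.46 L

5.5 L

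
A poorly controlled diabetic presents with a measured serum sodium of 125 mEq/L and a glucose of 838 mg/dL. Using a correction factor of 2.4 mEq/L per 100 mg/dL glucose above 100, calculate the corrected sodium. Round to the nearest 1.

Corrected Na = measured Na + 2.4 · (glucose − 100)/100
= 125 + 2.4 · (838 − 100)/100
= 125 + 17.7
= 142.7 mEq/L

143 mEq/L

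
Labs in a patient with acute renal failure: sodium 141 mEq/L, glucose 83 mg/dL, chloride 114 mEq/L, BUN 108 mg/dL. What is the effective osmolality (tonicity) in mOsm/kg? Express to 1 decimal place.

Effective osmolality excludes urea (freely permeant across cell membranes):
2·Na + glucose/18
= 2·141 + 83/18
= 282 + 4.61
= 286.61 mOsm/kg

286.6 mOsm/kg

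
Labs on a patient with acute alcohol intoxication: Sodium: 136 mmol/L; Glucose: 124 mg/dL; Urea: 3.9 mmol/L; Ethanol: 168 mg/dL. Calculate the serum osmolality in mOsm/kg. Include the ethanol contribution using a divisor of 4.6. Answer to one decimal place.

319.3 mOsm/kg

Calculated osmolality = 2·Na + glucose/18 + urea + ethanol/4.6
= 2·136 + 124/18 + 3.9 + 168/4.6
= 272 + 6.89 + 3.90 + 36.52
= 319.31 mOsm/kg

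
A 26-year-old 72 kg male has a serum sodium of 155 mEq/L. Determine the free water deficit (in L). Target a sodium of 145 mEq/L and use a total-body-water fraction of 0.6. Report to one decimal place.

3.0 L

TBW = 0.6 · 72 = 43.2 L
Free water deficit = TBW · (Na/145 − 1)
= 43.2 · (155/145 − 1)
= 43.2 · 0.069
= 2.98 L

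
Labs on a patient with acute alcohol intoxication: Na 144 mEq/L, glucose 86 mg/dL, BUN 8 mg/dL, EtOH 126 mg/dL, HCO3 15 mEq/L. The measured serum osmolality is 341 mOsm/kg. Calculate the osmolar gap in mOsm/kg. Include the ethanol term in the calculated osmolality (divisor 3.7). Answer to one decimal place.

11.3 mOsm/kg

Calculated osmolality = 2·Na + glucose/18 + BUN/2.8 + ethanol/3.7
= 2·144 + 86/18 + 8/2.8 + 126/3.7
= 288 + 4.78 + 2.86 + 34.05
= 329.69 mOsm/kg ≈ 329.7 mOsm/kg
Osmolar gap = measured − calculated = 341 − 329.7 = 11.3 mOsm/kg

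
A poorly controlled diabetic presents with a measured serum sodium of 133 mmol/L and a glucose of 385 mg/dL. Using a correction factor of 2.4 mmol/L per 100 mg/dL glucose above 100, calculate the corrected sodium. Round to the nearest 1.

140 mmol/L

Corrected Na = measured Na + 2.4 · (glucose − 100)/100
= 133 + 2.4 · (385 − 100)/100
= 133 + 6.8
= 139.8 mmol/L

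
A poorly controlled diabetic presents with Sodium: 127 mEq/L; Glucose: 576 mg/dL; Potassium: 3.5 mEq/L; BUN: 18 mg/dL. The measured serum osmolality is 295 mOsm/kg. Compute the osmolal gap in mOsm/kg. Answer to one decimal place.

Calculated osmolality = 2·Na + glucose/18 + BUN/2.8
= 2·127 + 576/18 + 18/2.8
= 254 + 32 + 6.43
= 292.43 mOsm/kg ≈ 292.4 mOsm/kg
Osmolar gap = measured − calculated = 295 − 292.4 = 2.6 mOsm/kg

2.6 mOsm/kg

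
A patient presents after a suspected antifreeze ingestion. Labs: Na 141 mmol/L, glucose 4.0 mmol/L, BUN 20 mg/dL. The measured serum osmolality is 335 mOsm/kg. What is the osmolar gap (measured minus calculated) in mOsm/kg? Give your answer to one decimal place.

Calculated osmolality = 2·Na + glucose + BUN/2.8
= 2·141 + 4 + 20/2.8
= 282 + 4 + 7.14
= 293.14 mOsm/kg ≈ 293.1 mOsm/kg
Osmolar gap = measured − calculated = 335 − 293.1 = 41.9 mOsm/kg

41.9 mOsm/kg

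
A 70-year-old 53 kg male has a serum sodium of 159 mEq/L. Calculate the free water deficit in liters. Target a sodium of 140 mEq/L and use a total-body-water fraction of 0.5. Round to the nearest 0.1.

3.6 L

TBW = 0.5 · 53 = 26.5 L
Free water deficit = TBW · (Na/140 − 1)
= 26.5 · (159/140 − 1)
= 26.5 · 0.1357
= 3.6 L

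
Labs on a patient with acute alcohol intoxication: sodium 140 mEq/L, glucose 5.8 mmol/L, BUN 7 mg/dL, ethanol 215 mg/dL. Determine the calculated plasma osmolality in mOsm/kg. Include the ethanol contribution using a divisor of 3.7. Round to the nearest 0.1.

Calculated osmolality = 2·Na + glucose + BUN/2.8 + ethanol/3.7
= 2·140 + 5.8 + 7/2.8 + 215/3.7
= 280 + 5.80 + 2.50 + 58.11
= 346.41 mOsm/kg

346.4 mOsm/kg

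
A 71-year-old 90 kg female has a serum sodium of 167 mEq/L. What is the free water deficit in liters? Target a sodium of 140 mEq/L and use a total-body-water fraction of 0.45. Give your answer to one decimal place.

7.8 L

TBW = 0.45 · 90 = 40.5 L
Free water deficit = TBW · (Na/140 − 1)
= 40.5 · (167/140 − 1)
= 40.5 · 0.1929
= 7.81 L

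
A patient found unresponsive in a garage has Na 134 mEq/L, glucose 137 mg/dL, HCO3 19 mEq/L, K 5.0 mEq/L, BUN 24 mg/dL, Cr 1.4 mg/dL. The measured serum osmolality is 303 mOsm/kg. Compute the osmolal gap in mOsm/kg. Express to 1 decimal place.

18.8 mOsm/kg

Calculated osmolality = 2·Na + glucose/18 + BUN/2.8
= 2·134 + 137/18 + 24/2.8
= 268 + 7.61 + 8.57
= 284.18 mOsm/kg ≈ 284.2 mOsm/kg
Osmolar gap = measured − calculated = 303 − 284.2 = 18.8 mOsm/kg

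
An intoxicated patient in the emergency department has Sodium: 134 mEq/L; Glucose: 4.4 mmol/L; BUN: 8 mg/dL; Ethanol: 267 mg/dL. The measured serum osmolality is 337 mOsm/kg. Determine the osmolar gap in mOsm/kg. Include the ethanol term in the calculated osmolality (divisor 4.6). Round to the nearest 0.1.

3.7 mOsm/kg

Calculated osmolality = 2·Na + glucose + BUN/2.8 + ethanol/4.6
= 2·134 + 4.4 + 8/2.8 + 267/4.6
= 268 + 4.40 + 2.86 + 58.04
= 333.3 mOsm/kg ≈ 333.3 mOsm/kg
Osmolar gap = measured − calculated = 337 − 333.3 = 3.7 mOsm/kg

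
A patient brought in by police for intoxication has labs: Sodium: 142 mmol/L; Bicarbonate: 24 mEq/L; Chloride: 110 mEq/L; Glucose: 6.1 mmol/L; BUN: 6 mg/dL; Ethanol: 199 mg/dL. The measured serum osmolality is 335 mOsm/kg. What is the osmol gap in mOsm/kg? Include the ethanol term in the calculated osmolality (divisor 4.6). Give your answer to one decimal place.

Calculated osmolality = 2·Na + glucose + BUN/2.8 + ethanol/4.6
= 2·142 + 6.1 + 6/2.8 + 199/4.6
= 284 + 6.10 + 2.14 + 43.26
= 335.5 mOsm/kg ≈ 335.5 mOsm/kg
Osmolar gap = measured − calculated = 335 − 335.5 = -0.5 mOsm/kg

-0.5 mOsm/kg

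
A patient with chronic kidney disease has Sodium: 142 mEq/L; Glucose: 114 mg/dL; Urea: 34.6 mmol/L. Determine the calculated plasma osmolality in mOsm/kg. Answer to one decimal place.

Calculated osmolality = 2·Na + glucose/18 + urea
= 2·142 + 114/18 + 34.6
= 284 + 6.33 + 34.60
= 324.93 mOsm/kg

324.9 mOsm/kg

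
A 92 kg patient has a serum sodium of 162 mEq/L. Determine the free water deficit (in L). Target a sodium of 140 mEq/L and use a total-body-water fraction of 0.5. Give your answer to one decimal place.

7.2 L

TBW = 0.5 · 92 = 46 L
Free water deficit = TBW · (Na/140 − 1)
= 46 · (162/140 − 1)
= 46 · 0.1571
= 7.23 L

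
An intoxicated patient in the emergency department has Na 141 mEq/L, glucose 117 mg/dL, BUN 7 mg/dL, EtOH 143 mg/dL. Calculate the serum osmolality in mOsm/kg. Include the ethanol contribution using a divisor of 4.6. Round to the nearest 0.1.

322.1 mOsm/kg

Calculated osmolality = 2·Na + glucose/18 + BUN/2.8 + ethanol/4.6
= 2·141 + 117/18 + 7/2.8 + 143/4.6
= 282 + 6.50 + 2.50 + 31.09
= 322.09 mOsm/kg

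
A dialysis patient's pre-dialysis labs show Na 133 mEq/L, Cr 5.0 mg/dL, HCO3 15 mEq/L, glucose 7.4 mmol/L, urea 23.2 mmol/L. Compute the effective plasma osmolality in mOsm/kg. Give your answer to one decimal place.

Effective osmolality excludes urea (freely permeant across cell membranes):
2·Na + glucose
= 2·133 + 7.4
= 266 + 7.4
= 273.4 mOsm/kg

273.4 mOsm/kg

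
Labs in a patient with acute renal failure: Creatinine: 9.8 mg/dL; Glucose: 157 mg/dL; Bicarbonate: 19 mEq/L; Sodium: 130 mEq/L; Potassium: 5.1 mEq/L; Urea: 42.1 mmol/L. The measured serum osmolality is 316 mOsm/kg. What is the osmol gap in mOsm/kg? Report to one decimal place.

Calculated osmolality = 2·Na + glucose/18 + urea
= 2·130 + 157/18 + 42.1
= 260 + 8.72 + 42.10
= 310.82 mOsm/kg ≈ 310.8 mOsm/kg
Osmolar gap = measured − calculated = 316 − 310.8 = 5.2 mOsm/kg

5.2 mOsm/kg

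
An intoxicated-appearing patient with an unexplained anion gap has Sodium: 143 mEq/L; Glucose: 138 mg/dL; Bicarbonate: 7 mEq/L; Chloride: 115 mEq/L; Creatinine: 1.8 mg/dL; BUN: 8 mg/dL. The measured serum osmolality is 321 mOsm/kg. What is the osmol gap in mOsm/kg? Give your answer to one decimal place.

Calculated osmolality = 2·Na + glucose/18 + BUN/2.8
= 2·143 + 138/18 + 8/2.8
= 286 + 7.67 + 2.86
= 296.53 mOsm/kg ≈ 296.5 mOsm/kg
Osmolar gap = measured − calculated = 321 − 296.5 = 24.5 mOsm/kg

24.5 mOsm/kg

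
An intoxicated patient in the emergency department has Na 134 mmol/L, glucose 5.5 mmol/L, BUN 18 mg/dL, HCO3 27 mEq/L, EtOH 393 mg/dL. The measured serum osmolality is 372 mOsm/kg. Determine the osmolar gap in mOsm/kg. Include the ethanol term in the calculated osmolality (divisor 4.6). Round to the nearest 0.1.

Calculated osmolality = 2·Na + glucose + BUN/2.8 + ethanol/4.6
= 2·134 + 5.5 + 18/2.8 + 393/4.6
= 268 + 5.50 + 6.43 + 85.43
= 365.36 mOsm/kg ≈ 365.4 mOsm/kg
Osmolar gap = measured − calculated = 372 − 365.4 = 6.6 mOsm/kg

6.6 mOsm/kg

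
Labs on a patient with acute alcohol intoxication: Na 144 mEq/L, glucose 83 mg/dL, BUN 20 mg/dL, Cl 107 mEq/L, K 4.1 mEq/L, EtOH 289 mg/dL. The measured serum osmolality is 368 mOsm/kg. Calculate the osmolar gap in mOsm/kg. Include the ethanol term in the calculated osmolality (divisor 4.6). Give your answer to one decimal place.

5.4 mOsm/kg

Calculated osmolality = 2·Na + glucose/18 + BUN/2.8 + ethanol/4.6
= 2·144 + 83/18 + 20/2.8 + 289/4.6
= 288 + 4.61 + 7.14 + 62.83
= 362.58 mOsm/kg ≈ 362.6 mOsm/kg
Osmolar gap = measured − calculated = 368 − 362.6 = 5.4 mOsm/kg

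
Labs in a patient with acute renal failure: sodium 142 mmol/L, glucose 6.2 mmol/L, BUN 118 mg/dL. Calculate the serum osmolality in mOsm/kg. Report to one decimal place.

Calculated osmolality = 2·Na + glucose + BUN/2.8
= 2·142 + 6.2 + 118/2.8
= 284 + 6.20 + 42.14
= 332.34 mOsm/kg

332.3 mOsm/kg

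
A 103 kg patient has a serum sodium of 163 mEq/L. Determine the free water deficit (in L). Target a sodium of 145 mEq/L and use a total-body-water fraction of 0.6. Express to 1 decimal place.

TBW = 0.6 · 103 = 61.8 L
Free water deficit = TBW · (Na/145 − 1)
= 61.8 · (163/145 − 1)
= 61.8 · 0.1241
= 7.67 L

7.7 L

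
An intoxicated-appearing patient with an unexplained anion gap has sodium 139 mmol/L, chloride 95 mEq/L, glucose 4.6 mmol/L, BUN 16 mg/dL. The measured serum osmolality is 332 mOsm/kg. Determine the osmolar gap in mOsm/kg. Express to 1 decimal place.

Calculated osmolality = 2·Na + glucose + BUN/2.8
= 2·139 + 4.6 + 16/2.8
= 278 + 4.60 + 5.71
= 288.31 mOsm/kg ≈ 288.3 mOsm/kg
Osmolar gap = measured − calculated = 332 − 288.3 = 43.7 mOsm/kg

43.7 mOsm/kg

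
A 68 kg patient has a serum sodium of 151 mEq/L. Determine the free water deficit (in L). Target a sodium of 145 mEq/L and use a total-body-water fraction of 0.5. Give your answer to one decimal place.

TBW = 0.5 · 68 = 34 L
Free water deficit = TBW · (Na/145 − 1)
= 34 · (151/145 − 1)
= 34 · 0.0414
= 1.41 L

1.4 L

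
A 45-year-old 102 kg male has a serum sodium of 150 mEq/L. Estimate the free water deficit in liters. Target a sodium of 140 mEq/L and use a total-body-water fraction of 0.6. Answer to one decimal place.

TBW = 0.6 · 102 = 61.2 L
Free water deficit = TBW · (Na/140 − 1)
= 61.2 · (150/140 − 1)
= 61.2 · 0.0714
= 4.37 L

4.4 L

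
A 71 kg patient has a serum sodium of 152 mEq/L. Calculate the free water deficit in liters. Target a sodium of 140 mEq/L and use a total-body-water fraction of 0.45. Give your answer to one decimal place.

TBW = 0.45 · 71 = 31.95 L
Free water deficit = TBW · (Na/140 − 1)
= 31.95 · (152/140 − 1)
= 31.95 · 0.0857
= 2.74 L

2.7 L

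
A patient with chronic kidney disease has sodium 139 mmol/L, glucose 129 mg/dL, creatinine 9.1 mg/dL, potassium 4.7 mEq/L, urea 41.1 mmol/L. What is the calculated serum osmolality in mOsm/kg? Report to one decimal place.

326.3 mOsm/kg

Calculated osmolality = 2·Na + glucose/18 + urea
= 2·139 + 129/18 + 41.1
= 278 + 7.17 + 41.10
= 326.27 mOsm/kg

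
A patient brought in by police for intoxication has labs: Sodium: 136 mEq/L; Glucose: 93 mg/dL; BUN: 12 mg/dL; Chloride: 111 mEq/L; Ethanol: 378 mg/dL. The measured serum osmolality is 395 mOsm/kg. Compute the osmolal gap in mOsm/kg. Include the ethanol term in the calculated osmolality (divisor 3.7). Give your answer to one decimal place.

Calculated osmolality = 2·Na + glucose/18 + BUN/2.8 + ethanol/3.7
= 2·136 + 93/18 + 12/2.8 + 378/3.7
= 272 + 5.17 + 4.29 + 102.16
= 383.62 mOsm/kg ≈ 383.6 mOsm/kg
Osmolar gap = measured − calculated = 395 − 383.6 = 11.4 mOsm/kg

11.4 mOsm/kg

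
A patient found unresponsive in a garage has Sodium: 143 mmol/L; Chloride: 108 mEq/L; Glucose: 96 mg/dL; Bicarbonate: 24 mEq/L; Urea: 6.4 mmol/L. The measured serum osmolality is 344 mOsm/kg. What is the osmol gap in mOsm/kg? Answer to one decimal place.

46.3 mOsm/kg

Calculated osmolality = 2·Na + glucose/18 + urea
= 2·143 + 96/18 + 6.4
= 286 + 5.33 + 6.40
= 297.73 mOsm/kg ≈ 297.7 mOsm/kg
Osmolar gap = measured − calculated = 344 − 297.7 = 46.3 mOsm/kg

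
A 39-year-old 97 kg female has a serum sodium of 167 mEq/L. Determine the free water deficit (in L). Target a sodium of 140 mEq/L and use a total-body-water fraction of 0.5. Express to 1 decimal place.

9.4 L

TBW = 0.5 · 97 = 48.5 L
Free water deficit = TBW · (Na/140 − 1)
= 48.5 · (167/140 − 1)
= 48.5 · 0.1929
= 9.36 L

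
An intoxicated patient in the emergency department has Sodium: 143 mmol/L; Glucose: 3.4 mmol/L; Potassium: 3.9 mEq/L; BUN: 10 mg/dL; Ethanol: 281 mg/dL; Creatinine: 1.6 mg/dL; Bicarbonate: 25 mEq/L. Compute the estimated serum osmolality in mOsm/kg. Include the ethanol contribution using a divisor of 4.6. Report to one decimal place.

Calculated osmolality = 2·Na + glucose + BUN/2.8 + ethanol/4.6
= 2·143 + 3.4 + 10/2.8 + 281/4.6
= 286 + 3.40 + 3.57 + 61.09
= 354.06 mOsm/kg

354.1 mOsm/kg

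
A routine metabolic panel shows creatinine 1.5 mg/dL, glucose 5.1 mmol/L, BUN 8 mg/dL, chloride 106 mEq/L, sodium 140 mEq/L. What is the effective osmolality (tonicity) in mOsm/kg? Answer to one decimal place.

285.1 mOsm/kg

Effective osmolality excludes urea (freely permeant across cell membranes):
2·Na + glucose
= 2·140 + 5.1
= 280 + 5.1
= 285.1 mOsm/kg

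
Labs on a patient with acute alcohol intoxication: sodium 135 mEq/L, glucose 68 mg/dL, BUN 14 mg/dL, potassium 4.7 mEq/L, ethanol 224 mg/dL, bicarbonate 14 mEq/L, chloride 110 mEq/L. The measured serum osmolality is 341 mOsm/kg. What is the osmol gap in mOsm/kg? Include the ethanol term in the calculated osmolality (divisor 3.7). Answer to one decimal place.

Calculated osmolality = 2·Na + glucose/18 + BUN/2.8 + ethanol/3.7
= 2·135 + 68/18 + 14/2.8 + 224/3.7
= 270 + 3.78 + 5 + 60.54
= 339.32 mOsm/kg ≈ 339.3 mOsm/kg
Osmolar gap = measured − calculated = 341 − 339.3 = 1.7 mOsm/kg

1.7 mOsm/kg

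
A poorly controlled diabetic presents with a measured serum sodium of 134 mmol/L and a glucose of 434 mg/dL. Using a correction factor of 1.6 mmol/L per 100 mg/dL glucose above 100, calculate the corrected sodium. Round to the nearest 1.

139 mmol/L

Corrected Na = measured Na + 1.6 · (glucose − 100)/100
= 134 + 1.6 · (434 − 100)/100
= 134 + 5.3
= 139.3 mmol/L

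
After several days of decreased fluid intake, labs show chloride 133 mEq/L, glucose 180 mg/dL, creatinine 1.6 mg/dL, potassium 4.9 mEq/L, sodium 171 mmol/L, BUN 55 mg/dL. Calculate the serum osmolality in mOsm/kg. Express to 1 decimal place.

Calculated osmolality = 2·Na + glucose/18 + BUN/2.8
= 2·171 + 180/18 + 55/2.8
= 342 + 10 + 19.64
= 371.64 mOsm/kg

371.6 mOsm/kg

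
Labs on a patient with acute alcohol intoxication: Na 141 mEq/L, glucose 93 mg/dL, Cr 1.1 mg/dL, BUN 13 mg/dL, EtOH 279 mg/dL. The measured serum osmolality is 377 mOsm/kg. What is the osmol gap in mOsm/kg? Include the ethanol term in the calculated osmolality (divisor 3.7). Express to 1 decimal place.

9.8 mOsm/kg

Calculated osmolality = 2·Na + glucose/18 + BUN/2.8 + ethanol/3.7
= 2·141 + 93/18 + 13/2.8 + 279/3.7
= 282 + 5.17 + 4.64 + 75.41
= 367.22 mOsm/kg ≈ 367.2 mOsm/kg
Osmolar gap = measured − calculated = 377 − 367.2 = 9.8 mOsm/kg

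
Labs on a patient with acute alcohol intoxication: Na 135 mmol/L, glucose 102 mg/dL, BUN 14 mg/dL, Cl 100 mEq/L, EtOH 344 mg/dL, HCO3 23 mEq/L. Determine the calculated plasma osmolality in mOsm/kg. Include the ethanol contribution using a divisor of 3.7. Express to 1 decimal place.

Calculated osmolality = 2·Na + glucose/18 + BUN/2.8 + ethanol/3.7
= 2·135 + 102/18 + 14/2.8 + 344/3.7
= 270 + 5.67 + 5 + 92.97
= 373.64 mOsm/kg

373.6 mOsm/kg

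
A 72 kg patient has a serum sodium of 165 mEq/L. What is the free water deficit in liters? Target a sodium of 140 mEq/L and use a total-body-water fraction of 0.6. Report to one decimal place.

7.7 L

TBW = 0.6 · 72 = 43.2 L
Free water deficit = TBW · (Na/140 − 1)
= 43.2 · (165/140 − 1)
= 43.2 · 0.1786
= 7.72 L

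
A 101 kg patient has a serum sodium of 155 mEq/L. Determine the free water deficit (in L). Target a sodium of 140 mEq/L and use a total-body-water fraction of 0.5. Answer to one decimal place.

5.4 L

TBW = 0.5 · 101 = 50.5 L
Free water deficit = TBW · (Na/140 − 1)
= 50.5 · (155/140 − 1)
= 50.5 · 0.1071
= 5.41 L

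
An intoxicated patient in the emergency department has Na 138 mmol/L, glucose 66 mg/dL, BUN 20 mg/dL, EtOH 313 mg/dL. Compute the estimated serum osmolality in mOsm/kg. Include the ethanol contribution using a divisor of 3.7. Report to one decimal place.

371.4 mOsm/kg

Calculated osmolality = 2·Na + glucose/18 + BUN/2.8 + ethanol/3.7
= 2·138 + 66/18 + 20/2.8 + 313/3.7
= 276 + 3.67 + 7.14 + 84.59
= 371.4 mOsm/kg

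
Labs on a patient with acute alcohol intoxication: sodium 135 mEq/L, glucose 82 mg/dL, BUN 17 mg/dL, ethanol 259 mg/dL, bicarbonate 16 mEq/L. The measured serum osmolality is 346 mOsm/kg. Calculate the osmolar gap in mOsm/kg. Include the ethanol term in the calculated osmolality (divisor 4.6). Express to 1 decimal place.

9.1 mOsm/kg

Calculated osmolality = 2·Na + glucose/18 + BUN/2.8 + ethanol/4.6
= 2·135 + 82/18 + 17/2.8 + 259/4.6
= 270 + 4.56 + 6.07 + 56.30
= 336.93 mOsm/kg ≈ 336.9 mOsm/kg
Osmolar gap = measured − calculated = 346 − 336.9 = 9.1 mOsm/kg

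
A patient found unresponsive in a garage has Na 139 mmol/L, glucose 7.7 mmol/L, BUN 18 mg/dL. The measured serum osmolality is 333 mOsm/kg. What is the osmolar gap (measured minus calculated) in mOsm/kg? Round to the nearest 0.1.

40.9 mOsm/kg

Calculated osmolality = 2·Na + glucose + BUN/2.8
= 2·139 + 7.7 + 18/2.8
= 278 + 7.70 + 6.43
= 292.13 mOsm/kg ≈ 292.1 mOsm/kg
Osmolar gap = measured − calculated = 333 − 292.1 = 40.9 mOsm/kg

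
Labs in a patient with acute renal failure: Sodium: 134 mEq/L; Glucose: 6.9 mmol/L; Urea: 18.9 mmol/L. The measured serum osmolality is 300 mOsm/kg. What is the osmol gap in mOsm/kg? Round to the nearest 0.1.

Calculated osmolality = 2·Na + glucose + urea
= 2·134 + 6.9 + 18.9
= 268 + 6.90 + 18.90
= 293.8 mOsm/kg ≈ 293.8 mOsm/kg
Osmolar gap = measured − calculated = 300 − 293.8 = 6.2 mOsm/kg

6.2 mOsm/kg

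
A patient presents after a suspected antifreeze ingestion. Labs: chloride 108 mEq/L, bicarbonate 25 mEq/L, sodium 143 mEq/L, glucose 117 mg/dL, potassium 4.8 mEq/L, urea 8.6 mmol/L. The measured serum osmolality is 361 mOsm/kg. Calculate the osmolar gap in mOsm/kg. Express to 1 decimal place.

59.9 mOsm/kg

Calculated osmolality = 2·Na + glucose/18 + urea
= 2·143 + 117/18 + 8.6
= 286 + 6.50 + 8.60
= 301.1 mOsm/kg ≈ 301.1 mOsm/kg
Osmolar gap = measured − calculated = 361 − 301.1 = 59.9 mOsm/kg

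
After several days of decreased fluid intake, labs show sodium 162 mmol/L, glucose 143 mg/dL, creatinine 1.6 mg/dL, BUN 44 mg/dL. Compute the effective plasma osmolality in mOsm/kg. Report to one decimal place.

331.9 mOsm/kg

Effective osmolality excludes urea (freely permeant across cell membranes):
2·Na + glucose/18
= 2·162 + 143/18
= 324 + 7.94
= 331.94 mOsm/kg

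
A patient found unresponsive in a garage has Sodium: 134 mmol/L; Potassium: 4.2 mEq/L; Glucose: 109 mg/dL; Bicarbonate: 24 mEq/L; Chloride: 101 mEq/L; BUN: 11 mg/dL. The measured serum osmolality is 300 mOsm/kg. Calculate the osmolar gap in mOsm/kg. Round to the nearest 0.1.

Calculated osmolality = 2·Na + glucose/18 + BUN/2.8
= 2·134 + 109/18 + 11/2.8
= 268 + 6.06 + 3.93
= 277.99 mOsm/kg ≈ 278.0 mOsm/kg
Osmolar gap = measured − calculated = 300 − 278.0 = 22.0 mOsm/kg

22.0 mOsm/kg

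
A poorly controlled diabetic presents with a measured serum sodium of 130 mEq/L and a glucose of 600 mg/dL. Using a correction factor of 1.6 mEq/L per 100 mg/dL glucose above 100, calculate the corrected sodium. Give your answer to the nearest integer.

Corrected Na = measured Na + 1.6 · (glucose − 100)/100
= 130 + 1.6 · (600 − 100)/100
= 130 + 8
= 138 mEq/L

138 mEq/L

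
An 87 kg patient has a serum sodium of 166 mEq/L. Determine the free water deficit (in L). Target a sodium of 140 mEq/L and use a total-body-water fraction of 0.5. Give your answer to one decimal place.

8.1 L

TBW = 0.5 · 87 = 43.5 L
Free water deficit = TBW · (Na/140 − 1)
= 43.5 · (166/140 − 1)
= 43.5 · 0.1857
= 8.08 L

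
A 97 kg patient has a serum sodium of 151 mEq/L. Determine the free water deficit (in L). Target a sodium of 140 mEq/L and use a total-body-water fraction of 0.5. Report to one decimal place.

3.8 L

TBW = 0.5 · 97 = 48.5 L
Free water deficit = TBW · (Na/140 − 1)
= 48.5 · (151/140 − 1)
= 48.5 · 0.0786
= 3.81 L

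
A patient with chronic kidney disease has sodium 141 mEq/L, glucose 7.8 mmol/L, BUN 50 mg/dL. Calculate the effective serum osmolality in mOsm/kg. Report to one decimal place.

Effective osmolality excludes urea (freely permeant across cell membranes):
2·Na + glucose
= 2·141 + 7.8
= 282 + 7.8
= 289.8 mOsm/kg

289.8 mOsm/kg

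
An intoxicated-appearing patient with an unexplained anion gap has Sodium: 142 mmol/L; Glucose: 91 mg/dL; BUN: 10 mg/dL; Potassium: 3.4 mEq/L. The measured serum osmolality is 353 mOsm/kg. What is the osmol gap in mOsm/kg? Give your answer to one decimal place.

Calculated osmolality = 2·Na + glucose/18 + BUN/2.8
= 2·142 + 91/18 + 10/2.8
= 284 + 5.06 + 3.57
= 292.63 mOsm/kg ≈ 292.6 mOsm/kg
Osmolar gap = measured − calculated = 353 − 292.6 = 60.4 mOsm/kg

60.4 mOsm/kg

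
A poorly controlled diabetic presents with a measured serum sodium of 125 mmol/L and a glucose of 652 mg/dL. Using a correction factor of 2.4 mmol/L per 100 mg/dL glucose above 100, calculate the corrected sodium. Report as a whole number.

Corrected Na = measured Na + 2.4 · (glucose − 100)/100
= 125 + 2.4 · (652 − 100)/100
= 125 + 13.2
= 138.2 mmol/L

138 mmol/L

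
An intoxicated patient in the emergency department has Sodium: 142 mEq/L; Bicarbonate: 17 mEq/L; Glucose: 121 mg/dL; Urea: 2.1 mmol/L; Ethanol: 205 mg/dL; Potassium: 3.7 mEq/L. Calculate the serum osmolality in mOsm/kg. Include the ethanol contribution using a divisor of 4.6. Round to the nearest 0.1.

337.4 mOsm/kg

Calculated osmolality = 2·Na + glucose/18 + urea + ethanol/4.6
= 2·142 + 121/18 + 2.1 + 205/4.6
= 284 + 6.72 + 2.10 + 44.57
= 337.39 mOsm/kg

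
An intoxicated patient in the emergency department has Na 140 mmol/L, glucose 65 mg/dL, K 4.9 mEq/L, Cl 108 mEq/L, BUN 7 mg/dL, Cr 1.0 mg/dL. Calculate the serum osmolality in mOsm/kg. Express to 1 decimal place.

286.1 mOsm/kg

Calculated osmolality = 2·Na + glucose/18 + BUN/2.8
= 2·140 + 65/18 + 7/2.8
= 280 + 3.61 + 2.50
= 286.11 mOsm/kg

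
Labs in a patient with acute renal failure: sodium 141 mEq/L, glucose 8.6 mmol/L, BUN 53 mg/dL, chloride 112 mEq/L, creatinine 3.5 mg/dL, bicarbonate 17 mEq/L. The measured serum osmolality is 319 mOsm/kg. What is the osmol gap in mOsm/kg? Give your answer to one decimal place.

Calculated osmolality = 2·Na + glucose + BUN/2.8
= 2·141 + 8.6 + 53/2.8
= 282 + 8.60 + 18.93
= 309.53 mOsm/kg ≈ 309.5 mOsm/kg
Osmolar gap = measured − calculated = 319 − 309.5 = 9.5 mOsm/kg

9.5 mOsm/kg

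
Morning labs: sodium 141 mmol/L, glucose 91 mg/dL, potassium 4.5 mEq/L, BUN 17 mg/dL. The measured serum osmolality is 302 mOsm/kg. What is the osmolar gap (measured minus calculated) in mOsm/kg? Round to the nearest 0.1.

Calculated osmolality = 2·Na + glucose/18 + BUN/2.8
= 2·141 + 91/18 + 17/2.8
= 282 + 5.06 + 6.07
= 293.13 mOsm/kg ≈ 293.1 mOsm/kg
Osmolar gap = measured − calculated = 302 − 293.1 = 8.9 mOsm/kg

8.9 mOsm/kg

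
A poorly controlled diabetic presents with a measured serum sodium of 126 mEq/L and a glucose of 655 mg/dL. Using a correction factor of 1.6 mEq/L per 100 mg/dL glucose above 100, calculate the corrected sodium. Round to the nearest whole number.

135 mEq/L

Corrected Na = measured Na + 1.6 · (glucose − 100)/100
= 126 + 1.6 · (655 − 100)/100
= 126 + 8.9
= 134.9 mEq/L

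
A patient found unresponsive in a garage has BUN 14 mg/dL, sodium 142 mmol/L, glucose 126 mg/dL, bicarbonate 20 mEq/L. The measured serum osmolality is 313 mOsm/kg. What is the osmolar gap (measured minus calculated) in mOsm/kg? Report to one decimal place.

17.0 mOsm/kg

Calculated osmolality = 2·Na + glucose/18 + BUN/2.8
= 2·142 + 126/18 + 14/2.8
= 284 + 7 + 5
= 296 mOsm/kg ≈ 296.0 mOsm/kg
Osmolar gap = measured − calculated = 313 − 296.0 = 17.0 mOsm/kg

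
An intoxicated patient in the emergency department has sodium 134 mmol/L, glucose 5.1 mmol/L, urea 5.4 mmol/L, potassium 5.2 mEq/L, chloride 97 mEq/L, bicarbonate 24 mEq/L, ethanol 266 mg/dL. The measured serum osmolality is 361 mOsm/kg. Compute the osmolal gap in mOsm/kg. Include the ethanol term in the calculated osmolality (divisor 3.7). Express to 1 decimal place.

Calculated osmolality = 2·Na + glucose + urea + ethanol/3.7
= 2·134 + 5.1 + 5.4 + 266/3.7
= 268 + 5.10 + 5.40 + 71.89
= 350.39 mOsm/kg ≈ 350.4 mOsm/kg
Osmolar gap = measured − calculated = 361 − 350.4 = 10.6 mOsm/kg

10.6 mOsm/kg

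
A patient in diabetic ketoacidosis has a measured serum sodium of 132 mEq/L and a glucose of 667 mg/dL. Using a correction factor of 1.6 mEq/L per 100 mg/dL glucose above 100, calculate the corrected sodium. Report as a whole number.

141 mEq/L

Corrected Na = measured Na + 1.6 · (glucose − 100)/100
= 132 + 1.6 · (667 − 100)/100
= 132 + 9.1
= 141.1 mEq/L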